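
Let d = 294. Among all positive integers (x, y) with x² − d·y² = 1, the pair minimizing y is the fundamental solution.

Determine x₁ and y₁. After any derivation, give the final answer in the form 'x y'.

√294 = [17; 6,1,4,1,6,34, …], period ℓ=6 (even) → k=5
i=0: a=17 ⇒ p=17, q=1
i=1: a=6 ⇒ p=103, q=6
i=2: a=1 ⇒ p=120, q=7
…
i=4: a=1 ⇒ p=703, q=41
i=5: a=6 ⇒ p=4801, q=280
→ (4801, 280).  Check: 4801²=23049601, 294·280²=23049600, difference 1.

4801 280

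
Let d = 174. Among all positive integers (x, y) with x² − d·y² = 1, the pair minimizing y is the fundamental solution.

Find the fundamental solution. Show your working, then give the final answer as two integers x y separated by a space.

1451 110

√174 → a₀=13, period (5,4,5,26); ℓ=4 even so k=3
step 0: (13, 1)  from 13·(1,0) + (0,1)
…
step 2: (277, 21)  from 4·(66,5) + (13,1)
step 3: (1451, 110)  from 5·(277,21) + (66,5)
(x₁, y₁) = (1451, 110);  1451² − 174·110² = 1 ✓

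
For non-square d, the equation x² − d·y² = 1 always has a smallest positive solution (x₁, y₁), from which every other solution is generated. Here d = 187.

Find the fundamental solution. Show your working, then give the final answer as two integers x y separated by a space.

1682 123

√187 → a₀=13, period (1,2,13,2,1,26); ℓ=6 even so k=5
k=0  a_k=13  p_k/q_k = 13/1
k=1  a_k=1  p_k/q_k = 14/1
…
k=3  a_k=13  p_k/q_k = 547/40
k=4  a_k=2  p_k/q_k = 1135/83
k=5  a_k=1  p_k/q_k = 1682/123
→ (1682, 123).  Check: 1682²=2829124, 187·123²=2829123, difference 1.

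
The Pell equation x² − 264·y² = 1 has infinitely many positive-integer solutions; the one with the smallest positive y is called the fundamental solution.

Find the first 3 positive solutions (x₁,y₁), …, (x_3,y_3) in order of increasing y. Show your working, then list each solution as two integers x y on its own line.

√264 = [16; 4,32, …], period ℓ=2 (even) → k=1
a_0=16:  p_0=16·1+0=16,  q_0=16·0+1=1
a_1=4:  p_1=4·16+1=65,  q_1=4·1+0=4
fundamental: x₁=65, y₁=4  (since 4225 − 264·16 = 1)
(65+4√264)^2 = 8449 + 520√264
(65+4√264)^3 = 1098305 + 67596√264

65 4
8449 520
1098305 67596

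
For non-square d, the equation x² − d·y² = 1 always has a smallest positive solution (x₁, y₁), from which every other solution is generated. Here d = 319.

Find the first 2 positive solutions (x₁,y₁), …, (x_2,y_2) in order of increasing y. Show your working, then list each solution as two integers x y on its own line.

d=319: √d = [17; 1,6,5,1,4,…,6,1,34] (ℓ=14, even), read p_13/q_13
k=0  a_k=17  p_k/q_k = 17/1
…
k=2  a_k=6  p_k/q_k = 125/7
…
k=5  a_k=4  p_k/q_k = 3715/208
k=6  a_k=3  p_k/q_k = 11913/667
…
k=9  a_k=4  p_k/q_k = 250816/14043
…
k=11  a_k=5  p_k/q_k = 1798881/100718
k=12  a_k=6  p_k/q_k = 11102899/621643
k=13  a_k=1  p_k/q_k = 12901780/722361
fundamental: x₁=12901780, y₁=722361  (since 166455927168400 − 319·521805414321 = 1)
k=2:  x_2 = 12901780·12901780+319·722361·722361 = 332911854336799,  y_2 = 12901780·722361+722361·12901780 = 18639485405160

12901780 722361
332911854336799 18639485405160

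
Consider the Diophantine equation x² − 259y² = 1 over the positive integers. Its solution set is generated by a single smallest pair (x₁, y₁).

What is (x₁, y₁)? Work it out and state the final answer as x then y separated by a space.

847225 52644

[16; 10,1,2,3,4,3,2,1,10,32] for √259; ℓ=10 ⇒ convergent index 9
i=0: a=16 ⇒ p=16, q=1
i=1: a=10 ⇒ p=161, q=10
…
i=3: a=2 ⇒ p=515, q=32
i=4: a=3 ⇒ p=1722, q=107
i=5: a=4 ⇒ p=7403, q=460
…
i=7: a=2 ⇒ p=55265, q=3434
i=8: a=1 ⇒ p=79196, q=4921
i=9: a=10 ⇒ p=847225, q=52644
fundamental: x₁=847225, y₁=52644  (since 717790200625 − 259·2771390736 = 1)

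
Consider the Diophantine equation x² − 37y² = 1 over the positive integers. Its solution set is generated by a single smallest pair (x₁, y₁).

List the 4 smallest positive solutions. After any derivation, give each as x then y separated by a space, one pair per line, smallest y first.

√37 → a₀=6, period (12); ℓ=1 odd so k=1
k=0  a_k=6  p_k/q_k = 6/1
k=1  a_k=12  p_k/q_k = 73/12
(x₁, y₁) = (73, 12);  73² − 37·12² = 1 ✓
(x_2, y_2) = (73·73 + 37·12·12, 73·12 + 12·73) = (10657, 1752)
(x_3, y_3) = (73·10657 + 37·12·1752, 73·1752 + 12·10657) = (1555849, 255780)
(x_4, y_4) = (73·1555849 + 37·12·255780, 73·255780 + 12·1555849) = (227143297, 37342128)

73 12
10657 1752
1555849 255780
227143297 37342128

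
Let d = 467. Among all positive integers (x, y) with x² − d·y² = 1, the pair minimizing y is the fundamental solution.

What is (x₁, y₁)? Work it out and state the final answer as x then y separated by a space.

√467 → a₀=21, period (1,1,1,1,3,…,1,1,42); ℓ=14 even so k=13
k=0  a_k=21  p_k/q_k = 21/1
…
k=2  a_k=1  p_k/q_k = 43/2
…
k=8  a_k=3  p_k/q_k = 82767/3830
k=9  a_k=3  p_k/q_k = 275465/12747
k=10  a_k=1  p_k/q_k = 358232/16577
k=11  a_k=1  p_k/q_k = 633697/29324
k=12  a_k=1  p_k/q_k = 991929/45901
k=13  a_k=1  p_k/q_k = 1625626/75225
→ (1625626, 75225).  Check: 1625626²=2642659891876, 467·75225²=2642659891875, difference 1.

1625626 75225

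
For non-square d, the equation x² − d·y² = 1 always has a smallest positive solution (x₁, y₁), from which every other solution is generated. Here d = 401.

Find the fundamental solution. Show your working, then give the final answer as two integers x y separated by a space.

801 40

√401 = [20; 40, …], period ℓ=1 (odd) → k=1
i=0: a=20 ⇒ p=20, q=1
i=1: a=40 ⇒ p=801, q=40
(x₁, y₁) = (801, 40);  801² − 401·40² = 1 ✓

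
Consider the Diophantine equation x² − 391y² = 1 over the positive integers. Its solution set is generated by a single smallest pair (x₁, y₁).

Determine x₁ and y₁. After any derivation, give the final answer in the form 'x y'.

√391 → a₀=19, period (1,3,2,2,1,…,3,1,38); ℓ=16 even so k=15
k=0  a_k=19  p_k/q_k = 19/1
…
k=2  a_k=3  p_k/q_k = 79/4
…
k=5  a_k=1  p_k/q_k = 613/31
k=6  a_k=1  p_k/q_k = 1048/53
k=7  a_k=2  p_k/q_k = 2709/137
k=8  a_k=19  p_k/q_k = 52519/2656
k=9  a_k=2  p_k/q_k = 107747/5449
…
k=11  a_k=1  p_k/q_k = 268013/13554
…
k=14  a_k=3  p_k/q_k = 5678083/287153
k=15  a_k=1  p_k/q_k = 7338680/371133
fundamental: x₁=7338680, y₁=371133  (since 53856224142400 − 391·137739703689 = 1)

7338680 371133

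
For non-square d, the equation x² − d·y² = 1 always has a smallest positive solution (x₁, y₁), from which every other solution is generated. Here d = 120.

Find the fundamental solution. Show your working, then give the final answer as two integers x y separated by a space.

11 1

√120 → a₀=10, period (1,20); ℓ=2 even so k=1
a_0=10:  p_0=10·1+0=10,  q_0=10·0+1=1
a_1=1:  p_1=1·10+1=11,  q_1=1·1+0=1
fundamental: x₁=11, y₁=1  (since 121 − 120·1 = 1)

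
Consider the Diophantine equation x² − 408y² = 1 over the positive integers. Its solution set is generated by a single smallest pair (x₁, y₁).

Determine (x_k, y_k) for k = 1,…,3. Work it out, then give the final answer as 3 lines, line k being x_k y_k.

101 5
20401 1010
4120901 204015

[20; 5,40] for √408; ℓ=2 ⇒ convergent index 1
i=0: a=20 ⇒ p=20, q=1
i=1: a=5 ⇒ p=101, q=5
fundamental: x₁=101, y₁=5  (since 10201 − 408·25 = 1)
n=2: (101,5)∘(101,5) = (101·101+408·5·5, 101·5+5·101) = (20401,1010)
n=3: (20401,1010)∘(101,5) = (101·20401+408·5·1010, 101·1010+5·20401) = (4120901,204015)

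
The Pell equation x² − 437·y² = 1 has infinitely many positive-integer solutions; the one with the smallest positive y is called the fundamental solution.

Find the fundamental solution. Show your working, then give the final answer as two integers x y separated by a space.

4599 220

√437 = [20; 1,9,2,9,1,40, …], period ℓ=6 (even) → k=5
step 0: (20, 1)  from 20·(1,0) + (0,1)
step 1: (21, 1)  from 1·(20,1) + (1,0)
…
step 3: (439, 21)  from 2·(209,10) + (21,1)
step 4: (4160, 199)  from 9·(439,21) + (209,10)
step 5: (4599, 220)  from 1·(4160,199) + (439,21)
fundamental: x₁=4599, y₁=220  (since 21150801 − 437·48400 = 1)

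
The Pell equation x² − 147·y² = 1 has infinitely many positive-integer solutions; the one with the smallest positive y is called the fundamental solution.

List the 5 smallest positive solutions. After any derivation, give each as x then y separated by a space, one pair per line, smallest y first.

√147 = [12; 8,24, …], period ℓ=2 (even) → k=1
k=0  a_k=12  p_k/q_k = 12/1
k=1  a_k=8  p_k/q_k = 97/8
(x₁, y₁) = (97, 8);  97² − 147·8² = 1 ✓
k=2:  x_2 = 97·97+147·8·8 = 18817,  y_2 = 97·8+8·97 = 1552
k=3:  x_3 = 97·18817+147·8·1552 = 3650401,  y_3 = 97·1552+8·18817 = 301080
k=4:  x_4 = 97·3650401+147·8·301080 = 708158977,  y_4 = 97·301080+8·3650401 = 58407968
k=5:  x_5 = 97·708158977+147·8·58407968 = 137379191137,  y_5 = 97·58407968+8·708158977 = 11330844712

97 8
18817 1552
3650401 301080
708158977 58407968
137379191137 11330844712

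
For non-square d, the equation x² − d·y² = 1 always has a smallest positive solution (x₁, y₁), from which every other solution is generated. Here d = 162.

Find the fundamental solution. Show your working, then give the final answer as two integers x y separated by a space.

19601 1540

√162 = [12; 1,2,1,2,12,2,1,2,1,24, …], period ℓ=10 (even) → k=9
i=0: a=12 ⇒ p=12, q=1
…
i=6: a=2 ⇒ p=3602, q=283
…
i=8: a=2 ⇒ p=14268, q=1121
i=9: a=1 ⇒ p=19601, q=1540
(x₁, y₁) = (19601, 1540);  19601² − 162·1540² = 1 ✓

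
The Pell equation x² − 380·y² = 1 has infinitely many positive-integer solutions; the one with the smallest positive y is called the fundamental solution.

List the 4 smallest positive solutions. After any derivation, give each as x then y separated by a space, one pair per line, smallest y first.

39 2
3041 156
237159 12166
18495361 948792

√380 → a₀=19, period (2,38); ℓ=2 even so k=1
a_0=19:  p_0=19·1+0=19,  q_0=19·0+1=1
a_1=2:  p_1=2·19+1=39,  q_1=2·1+0=2
→ (39, 2).  Check: 39²=1521, 380·2²=1520, difference 1.
(x_2, y_2) = (39·39 + 380·2·2, 39·2 + 2·39) = (3041, 156)
(x_3, y_3) = (39·3041 + 380·2·156, 39·156 + 2·3041) = (237159, 12166)
(x_4, y_4) = (39·237159 + 380·2·12166, 39·12166 + 2·237159) = (18495361, 948792)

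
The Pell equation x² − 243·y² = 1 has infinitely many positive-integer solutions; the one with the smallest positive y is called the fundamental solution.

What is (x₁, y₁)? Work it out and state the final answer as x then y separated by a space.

d=243: √d = [15; 1,1,2,3,15,3,2,1,1,30] (ℓ=10, even), read p_9/q_9
a_0=15:  p_0=15·1+0=15,  q_0=15·0+1=1
…
a_2=1:  p_2=1·16+15=31,  q_2=1·1+1=2
…
a_5=15:  p_5=15·265+78=4053,  q_5=15·17+5=260
…
a_7=2:  p_7=2·12424+4053=28901,  q_7=2·797+260=1854
a_8=1:  p_8=1·28901+12424=41325,  q_8=1·1854+797=2651
a_9=1:  p_9=1·41325+28901=70226,  q_9=1·2651+1854=4505
fundamental: x₁=70226, y₁=4505  (since 4931691076 − 243·20295025 = 1)

70226 4505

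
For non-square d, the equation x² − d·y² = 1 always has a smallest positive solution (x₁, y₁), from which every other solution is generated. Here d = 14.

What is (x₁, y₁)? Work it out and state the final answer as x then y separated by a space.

d=14: √d = [3; 1,2,1,6] (ℓ=4, even), read p_3/q_3
a_0=3:  p_0=3·1+0=3,  q_0=3·0+1=1
…
a_2=2:  p_2=2·4+3=11,  q_2=2·1+1=3
a_3=1:  p_3=1·11+4=15,  q_3=1·3+1=4
(x₁, y₁) = (15, 4);  15² − 14·4² = 1 ✓

15 4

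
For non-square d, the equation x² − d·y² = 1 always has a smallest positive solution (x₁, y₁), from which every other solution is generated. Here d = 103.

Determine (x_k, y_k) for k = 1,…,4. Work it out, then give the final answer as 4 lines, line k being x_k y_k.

d=103: √d = [10; 6,1,2,1,1,9,1,1,2,1,6,20] (ℓ=12, even), read p_11/q_11
i=0: a=10 ⇒ p=10, q=1
i=1: a=6 ⇒ p=61, q=6
…
i=4: a=1 ⇒ p=274, q=27
…
i=6: a=9 ⇒ p=4567, q=450
i=7: a=1 ⇒ p=5044, q=497
i=8: a=1 ⇒ p=9611, q=947
…
i=10: a=1 ⇒ p=33877, q=3338
i=11: a=6 ⇒ p=227528, q=22419
(x₁, y₁) = (227528, 22419);  227528² − 103·22419² = 1 ✓
(x_2, y_2) = (227528·227528 + 103·22419·22419, 227528·22419 + 22419·227528) = (103537981567, 10201900464)
(x_3, y_3) = (227528·103537981567 + 103·22419·10201900464, 227528·10201900464 + 22419·103537981567) = (47115579739725224, 4642436017523565)
(x_4, y_4) = (227528·47115579739725224 + 103·22419·4642436017523565, 227528·4642436017523565 + 22419·47115579739725224) = (21440227253936863550977, 2112568364380001494176)

227528 22419
103537981567 10201900464
47115579739725224 4642436017523565
21440227253936863550977 2112568364380001494176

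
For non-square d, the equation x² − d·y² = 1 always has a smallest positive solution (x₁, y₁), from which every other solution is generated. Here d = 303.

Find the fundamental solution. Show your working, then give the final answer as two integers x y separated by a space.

√303 = [17; 2,2,5,2,2,34, …], period ℓ=6 (even) → k=5
a_0=17:  p_0=17·1+0=17,  q_0=17·0+1=1
a_1=2:  p_1=2·17+1=35,  q_1=2·1+0=2
a_2=2:  p_2=2·35+17=87,  q_2=2·2+1=5
…
a_4=2:  p_4=2·470+87=1027,  q_4=2·27+5=59
a_5=2:  p_5=2·1027+470=2524,  q_5=2·59+27=145
→ (2524, 145).  Check: 2524²=6370576, 303·145²=6370575, difference 1.

2524 145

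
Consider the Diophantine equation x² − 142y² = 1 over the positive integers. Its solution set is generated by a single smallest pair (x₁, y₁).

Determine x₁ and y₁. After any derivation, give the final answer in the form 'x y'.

√142 → a₀=11, period (1,10,1,22); ℓ=4 even so k=3
k=0  a_k=11  p_k/q_k = 11/1
k=1  a_k=1  p_k/q_k = 12/1
k=2  a_k=10  p_k/q_k = 131/11
k=3  a_k=1  p_k/q_k = 143/12
(x₁, y₁) = (143, 12);  143² − 142·12² = 1 ✓

143 12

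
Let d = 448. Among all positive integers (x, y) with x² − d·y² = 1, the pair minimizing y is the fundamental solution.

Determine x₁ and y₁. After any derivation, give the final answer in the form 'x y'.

d=448: √d = [21; 6,42] (ℓ=2, even), read p_1/q_1
k=0  a_k=21  p_k/q_k = 21/1
k=1  a_k=6  p_k/q_k = 127/6
(x₁, y₁) = (127, 6);  127² − 448·6² = 1 ✓

127 6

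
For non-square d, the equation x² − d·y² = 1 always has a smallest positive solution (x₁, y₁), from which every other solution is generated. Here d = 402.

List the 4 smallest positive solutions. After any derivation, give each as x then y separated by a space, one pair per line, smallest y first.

√402 → a₀=20, period (20,40); ℓ=2 even so k=1
k=0  a_k=20  p_k/q_k = 20/1
k=1  a_k=20  p_k/q_k = 401/20
→ (401, 20).  Check: 401²=160801, 402·20²=160800, difference 1.
n=2: (401,20)∘(401,20) = (401·401+402·20·20, 401·20+20·401) = (321601,16040)
n=3: (321601,16040)∘(401,20) = (401·321601+402·20·16040, 401·16040+20·321601) = (257923601,12864060)
n=4: (257923601,12864060)∘(401,20) = (401·257923601+402·20·12864060, 401·12864060+20·257923601) = (206854406401,10316960080)

401 20
321601 16040
257923601 12864060
206854406401 10316960080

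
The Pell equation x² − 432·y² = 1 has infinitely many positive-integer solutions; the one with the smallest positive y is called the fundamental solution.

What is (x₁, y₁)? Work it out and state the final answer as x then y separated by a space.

1351 65

√432 → a₀=20, period (1,3,1,1,1,3,1,40); ℓ=8 even so k=7
a_0=20:  p_0=20·1+0=20,  q_0=20·0+1=1
…
a_5=1:  p_5=1·187+104=291,  q_5=1·9+5=14
a_6=3:  p_6=3·291+187=1060,  q_6=3·14+9=51
a_7=1:  p_7=1·1060+291=1351,  q_7=1·51+14=65
→ (1351, 65).  Check: 1351²=1825201, 432·65²=1825200, difference 1.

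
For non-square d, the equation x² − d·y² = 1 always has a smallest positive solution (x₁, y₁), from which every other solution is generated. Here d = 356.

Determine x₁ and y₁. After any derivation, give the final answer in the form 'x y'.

500001 26500

d=356: √d = [18; 1,6,1,1,2,…,6,1,36] (ℓ=14, even), read p_13/q_13
step 0: (18, 1)  from 18·(1,0) + (0,1)
…
step 3: (151, 8)  from 1·(132,7) + (19,1)
…
step 5: (717, 38)  from 2·(283,15) + (151,8)
…
step 7: (8717, 462)  from 8·(1000,53) + (717,38)
…
step 9: (28151, 1492)  from 2·(9717,515) + (8717,462)
step 10: (37868, 2007)  from 1·(28151,1492) + (9717,515)
…
step 12: (433982, 23001)  from 6·(66019,3499) + (37868,2007)
step 13: (500001, 26500)  from 1·(433982,23001) + (66019,3499)
(x₁, y₁) = (500001, 26500);  500001² − 356·26500² = 1 ✓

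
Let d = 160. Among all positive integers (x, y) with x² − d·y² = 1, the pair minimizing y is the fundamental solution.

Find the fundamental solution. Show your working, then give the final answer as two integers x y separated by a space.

[12; 1,1,1,5,1,1,1,24] for √160; ℓ=8 ⇒ convergent index 7
a_0=12:  p_0=12·1+0=12,  q_0=12·0+1=1
a_1=1:  p_1=1·12+1=13,  q_1=1·1+0=1
…
a_3=1:  p_3=1·25+13=38,  q_3=1·2+1=3
a_4=5:  p_4=5·38+25=215,  q_4=5·3+2=17
…
a_6=1:  p_6=1·253+215=468,  q_6=1·20+17=37
a_7=1:  p_7=1·468+253=721,  q_7=1·37+20=57
→ (721, 57).  Check: 721²=519841, 160·57²=519840, difference 1.

721 57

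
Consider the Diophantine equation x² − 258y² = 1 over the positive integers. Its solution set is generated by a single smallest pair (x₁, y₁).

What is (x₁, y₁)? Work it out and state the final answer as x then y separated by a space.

257 16

[16; 16,32] for √258; ℓ=2 ⇒ convergent index 1
a_0=16:  p_0=16·1+0=16,  q_0=16·0+1=1
a_1=16:  p_1=16·16+1=257,  q_1=16·1+0=16
fundamental: x₁=257, y₁=16  (since 66049 − 258·256 = 1)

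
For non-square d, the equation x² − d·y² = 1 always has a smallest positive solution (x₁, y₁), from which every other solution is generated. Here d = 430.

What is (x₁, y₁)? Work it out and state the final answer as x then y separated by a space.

2862251 138030

[20; 1,2,1,3,1,…,2,1,40] for √430; ℓ=14 ⇒ convergent index 13
step 0: (20, 1)  from 20·(1,0) + (0,1)
step 1: (21, 1)  from 1·(20,1) + (1,0)
step 2: (62, 3)  from 2·(21,1) + (20,1)
step 3: (83, 4)  from 1·(62,3) + (21,1)
step 4: (311, 15)  from 3·(83,4) + (62,3)
step 5: (394, 19)  from 1·(311,15) + (83,4)
…
step 7: (21794, 1051)  from 8·(2675,129) + (394,19)
step 8: (133439, 6435)  from 6·(21794,1051) + (2675,129)
step 9: (155233, 7486)  from 1·(133439,6435) + (21794,1051)
step 10: (599138, 28893)  from 3·(155233,7486) + (133439,6435)
…
step 12: (2107880, 101651)  from 2·(754371,36379) + (599138,28893)
step 13: (2862251, 138030)  from 1·(2107880,101651) + (754371,36379)
fundamental: x₁=2862251, y₁=138030  (since 8192480787001 − 430·19052280900 = 1)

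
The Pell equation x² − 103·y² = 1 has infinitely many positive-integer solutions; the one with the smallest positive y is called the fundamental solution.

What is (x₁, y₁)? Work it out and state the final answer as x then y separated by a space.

227528 22419

√103 = [10; 6,1,2,1,1,9,1,1,2,1,6,20, …], period ℓ=12 (even) → k=11
a_0=10:  p_0=10·1+0=10,  q_0=10·0+1=1
a_1=6:  p_1=6·10+1=61,  q_1=6·1+0=6
a_2=1:  p_2=1·61+10=71,  q_2=1·6+1=7
a_3=2:  p_3=2·71+61=203,  q_3=2·7+6=20
a_4=1:  p_4=1·203+71=274,  q_4=1·20+7=27
a_5=1:  p_5=1·274+203=477,  q_5=1·27+20=47
a_6=9:  p_6=9·477+274=4567,  q_6=9·47+27=450
a_7=1:  p_7=1·4567+477=5044,  q_7=1·450+47=497
a_8=1:  p_8=1·5044+4567=9611,  q_8=1·497+450=947
a_9=2:  p_9=2·9611+5044=24266,  q_9=2·947+497=2391
a_10=1:  p_10=1·24266+9611=33877,  q_10=1·2391+947=3338
a_11=6:  p_11=6·33877+24266=227528,  q_11=6·3338+2391=22419
fundamental: x₁=227528, y₁=22419  (since 51768990784 − 103·502611561 = 1)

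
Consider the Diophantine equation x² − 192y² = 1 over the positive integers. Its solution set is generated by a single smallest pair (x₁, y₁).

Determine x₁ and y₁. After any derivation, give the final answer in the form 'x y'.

97 7

√192 → a₀=13, period (1,5,1,26); ℓ=4 even so k=3
step 0: (13, 1)  from 13·(1,0) + (0,1)
…
step 2: (83, 6)  from 5·(14,1) + (13,1)
step 3: (97, 7)  from 1·(83,6) + (14,1)
fundamental: x₁=97, y₁=7  (since 9409 − 192·49 = 1)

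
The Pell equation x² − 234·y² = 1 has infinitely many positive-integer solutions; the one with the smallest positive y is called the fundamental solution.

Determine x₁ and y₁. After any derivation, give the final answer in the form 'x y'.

5201 340

√234 → a₀=15, period (3,2,1,2,1,2,3,30); ℓ=8 even so k=7
i=0: a=15 ⇒ p=15, q=1
…
i=3: a=1 ⇒ p=153, q=10
…
i=6: a=2 ⇒ p=1545, q=101
i=7: a=3 ⇒ p=5201, q=340
→ (5201, 340).  Check: 5201²=27050401, 234·340²=27050400, difference 1.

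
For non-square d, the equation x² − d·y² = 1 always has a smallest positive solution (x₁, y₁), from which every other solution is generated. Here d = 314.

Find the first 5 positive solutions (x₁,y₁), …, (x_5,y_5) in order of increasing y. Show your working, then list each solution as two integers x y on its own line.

[17; 1,2,1,1,2,1,34] for √314; ℓ=7 ⇒ convergent index 13
a_0=17:  p_0=17·1+0=17,  q_0=17·0+1=1
…
a_2=2:  p_2=2·18+17=53,  q_2=2·1+1=3
a_3=1:  p_3=1·53+18=71,  q_3=1·3+1=4
…
a_12=2:  p_12=2·109882+62853=282617,  q_12=2·6201+3547=15949
a_13=1:  p_13=1·282617+109882=392499,  q_13=1·15949+6201=22150
fundamental: x₁=392499, y₁=22150  (since 154055465001 − 314·490622500 = 1)
n=2: (392499,22150)∘(392499,22150) = (392499·392499+314·22150·22150, 392499·22150+22150·392499) = (308110930001,17387705700)
n=3: (308110930001,17387705700)∘(392499,22150) = (392499·308110930001+314·22150·17387705700, 392499·17387705700+22150·308110930001) = (241866463828532499,13649314199066450)
n=4: (241866463828532499,13649314199066450)∘(392499,22150) = (392499·241866463828532499+314·22150·13649314199066450, 392499·13649314199066450+22150·241866463828532499) = (189864690372162243720001,10714684347621377411400)
n=5: (189864690372162243720001,10714684347621377411400)∘(392499,22150) = (392499·189864690372162243720001+314·22150·10714684347621377411400, 392499·10714684347621377411400+22150·189864690372162243720001) = (149043402212524750531884812499,8411005783500436710995110750)

392499 22150
308110930001 17387705700
241866463828532499 13649314199066450
189864690372162243720001 10714684347621377411400
149043402212524750531884812499 8411005783500436710995110750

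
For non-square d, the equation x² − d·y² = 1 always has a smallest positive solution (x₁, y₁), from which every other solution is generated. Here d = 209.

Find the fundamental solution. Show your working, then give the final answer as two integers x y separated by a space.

46551 3220

d=209: √d = [14; 2,5,3,2,3,5,2,28] (ℓ=8, even), read p_7/q_7
i=0: a=14 ⇒ p=14, q=1
i=1: a=2 ⇒ p=29, q=2
…
i=4: a=2 ⇒ p=1171, q=81
i=5: a=3 ⇒ p=4019, q=278
i=6: a=5 ⇒ p=21266, q=1471
i=7: a=2 ⇒ p=46551, q=3220
→ (46551, 3220).  Check: 46551²=2166995601, 209·3220²=2166995600, difference 1.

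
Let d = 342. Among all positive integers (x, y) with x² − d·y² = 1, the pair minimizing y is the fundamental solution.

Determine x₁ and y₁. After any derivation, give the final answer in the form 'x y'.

37 2

√342 → a₀=18, period (2,36); ℓ=2 even so k=1
k=0  a_k=18  p_k/q_k = 18/1
k=1  a_k=2  p_k/q_k = 37/2
(x₁, y₁) = (37, 2);  37² − 342·2² = 1 ✓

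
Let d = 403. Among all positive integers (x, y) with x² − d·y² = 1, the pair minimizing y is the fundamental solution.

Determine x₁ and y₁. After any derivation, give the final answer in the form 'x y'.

669878 33369

√403 = [20; 13,2,1,3,1,3,1,2,13,40, …], period ℓ=10 (even) → k=9
step 0: (20, 1)  from 20·(1,0) + (0,1)
step 1: (261, 13)  from 13·(20,1) + (1,0)
…
step 3: (803, 40)  from 1·(542,27) + (261,13)
step 4: (2951, 147)  from 3·(803,40) + (542,27)
step 5: (3754, 187)  from 1·(2951,147) + (803,40)
step 6: (14213, 708)  from 3·(3754,187) + (2951,147)
step 7: (17967, 895)  from 1·(14213,708) + (3754,187)
step 8: (50147, 2498)  from 2·(17967,895) + (14213,708)
step 9: (669878, 33369)  from 13·(50147,2498) + (17967,895)
fundamental: x₁=669878, y₁=33369  (since 448736534884 − 403·1113490161 = 1)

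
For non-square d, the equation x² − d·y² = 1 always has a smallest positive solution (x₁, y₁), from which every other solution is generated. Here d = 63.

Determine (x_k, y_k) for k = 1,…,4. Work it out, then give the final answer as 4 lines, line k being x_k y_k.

[7; 1,14] for √63; ℓ=2 ⇒ convergent index 1
step 0: (7, 1)  from 7·(1,0) + (0,1)
step 1: (8, 1)  from 1·(7,1) + (1,0)
(x₁, y₁) = (8, 1);  8² − 63·1² = 1 ✓
(8+1√63)^2 = 127 + 16√63
(8+1√63)^3 = 2024 + 255√63
(8+1√63)^4 = 32257 + 4064√63

8 1
127 16
2024 255
32257 4064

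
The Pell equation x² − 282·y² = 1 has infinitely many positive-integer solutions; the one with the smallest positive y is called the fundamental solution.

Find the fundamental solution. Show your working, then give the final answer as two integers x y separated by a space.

2351 140

√282 = [16; 1,3,1,4,1,3,1,32, …], period ℓ=8 (even) → k=7
k=0  a_k=16  p_k/q_k = 16/1
…
k=6  a_k=3  p_k/q_k = 1864/111
k=7  a_k=1  p_k/q_k = 2351/140
fundamental: x₁=2351, y₁=140  (since 5527201 − 282·19600 = 1)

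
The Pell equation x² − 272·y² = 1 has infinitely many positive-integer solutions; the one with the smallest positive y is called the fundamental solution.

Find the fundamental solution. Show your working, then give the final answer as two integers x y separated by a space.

33 2

√272 = [16; 2,32, …], period ℓ=2 (even) → k=1
i=0: a=16 ⇒ p=16, q=1
i=1: a=2 ⇒ p=33, q=2
fundamental: x₁=33, y₁=2  (since 1089 − 272·4 = 1)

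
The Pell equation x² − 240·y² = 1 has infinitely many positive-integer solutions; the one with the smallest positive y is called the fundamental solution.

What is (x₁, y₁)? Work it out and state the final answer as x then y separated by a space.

√240 → a₀=15, period (2,30); ℓ=2 even so k=1
k=0  a_k=15  p_k/q_k = 15/1
k=1  a_k=2  p_k/q_k = 31/2
(x₁, y₁) = (31, 2);  31² − 240·2² = 1 ✓

31 2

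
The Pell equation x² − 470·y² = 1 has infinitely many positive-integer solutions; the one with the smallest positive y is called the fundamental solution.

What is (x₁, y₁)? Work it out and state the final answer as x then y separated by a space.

1691 78

[21; 1,2,8,2,1,42] for √470; ℓ=6 ⇒ convergent index 5
k=0  a_k=21  p_k/q_k = 21/1
…
k=2  a_k=2  p_k/q_k = 65/3
k=3  a_k=8  p_k/q_k = 542/25
k=4  a_k=2  p_k/q_k = 1149/53
k=5  a_k=1  p_k/q_k = 1691/78
→ (1691, 78).  Check: 1691²=2859481, 470·78²=2859480, difference 1.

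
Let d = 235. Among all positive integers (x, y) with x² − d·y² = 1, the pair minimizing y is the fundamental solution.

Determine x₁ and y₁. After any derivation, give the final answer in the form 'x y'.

d=235: √d = [15; 3,30] (ℓ=2, even), read p_1/q_1
i=0: a=15 ⇒ p=15, q=1
i=1: a=3 ⇒ p=46, q=3
fundamental: x₁=46, y₁=3  (since 2116 − 235·9 = 1)

46 3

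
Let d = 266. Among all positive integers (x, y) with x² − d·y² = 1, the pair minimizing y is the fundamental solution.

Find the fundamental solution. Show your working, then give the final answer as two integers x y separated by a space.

685 42

d=266: √d = [16; 3,4,3,32] (ℓ=4, even), read p_3/q_3
step 0: (16, 1)  from 16·(1,0) + (0,1)
step 1: (49, 3)  from 3·(16,1) + (1,0)
step 2: (212, 13)  from 4·(49,3) + (16,1)
step 3: (685, 42)  from 3·(212,13) + (49,3)
fundamental: x₁=685, y₁=42  (since 469225 − 266·1764 = 1)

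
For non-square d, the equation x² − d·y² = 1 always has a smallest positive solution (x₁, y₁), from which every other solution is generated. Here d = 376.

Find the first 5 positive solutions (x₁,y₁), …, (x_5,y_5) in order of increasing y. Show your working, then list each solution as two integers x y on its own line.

√376 = [19; 2,1,1,3,1,…,1,2,38, …], period ℓ=16 (even) → k=15
i=0: a=19 ⇒ p=19, q=1
i=1: a=2 ⇒ p=39, q=2
i=2: a=1 ⇒ p=58, q=3
…
i=5: a=1 ⇒ p=446, q=23
i=6: a=2 ⇒ p=1241, q=64
i=7: a=2 ⇒ p=2928, q=151
i=8: a=4 ⇒ p=12953, q=668
i=9: a=2 ⇒ p=28834, q=1487
i=10: a=2 ⇒ p=70621, q=3642
i=11: a=1 ⇒ p=99455, q=5129
i=12: a=3 ⇒ p=368986, q=19029
i=13: a=1 ⇒ p=468441, q=24158
i=14: a=1 ⇒ p=837427, q=43187
i=15: a=2 ⇒ p=2143295, q=110532
→ (2143295, 110532).  Check: 2143295²=4593713457025, 376·110532²=4593713457024, difference 1.
k=2:  x_2 = 2143295·2143295+376·110532·110532 = 9187426914049,  y_2 = 2143295·110532+110532·2143295 = 473805365880
k=3:  x_3 = 2143295·9187426914049+376·110532·473805365880 = 39382732335491159615,  y_3 = 2143295·473805365880+110532·9187426914049 = 2031009343327438668
k=4:  x_4 = 2143295·39382732335491159615+376·110532·2031009343327438668 = 168817626601983862467148801,  y_4 = 2143295·2031009343327438668+110532·39382732335491159615 = 8706104341013491514496240
k=5:  x_5 = 2143295·168817626601983862467148801+376·110532·8706104341013491514496240 = 723651950015758622280719887718975,  y_5 = 2143295·8706104341013491514496240+110532·168817626601983862467148801 = 37319499807142991581781109982932

2143295 110532
9187426914049 473805365880
39382732335491159615 2031009343327438668
168817626601983862467148801 8706104341013491514496240
723651950015758622280719887718975 37319499807142991581781109982932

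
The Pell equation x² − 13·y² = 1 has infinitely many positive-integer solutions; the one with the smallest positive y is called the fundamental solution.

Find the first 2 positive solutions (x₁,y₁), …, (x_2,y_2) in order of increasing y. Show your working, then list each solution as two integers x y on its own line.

√13 → a₀=3, period (1,1,1,1,6); ℓ=5 odd so k=9
i=0: a=3 ⇒ p=3, q=1
i=1: a=1 ⇒ p=4, q=1
…
i=6: a=1 ⇒ p=137, q=38
…
i=8: a=1 ⇒ p=393, q=109
i=9: a=1 ⇒ p=649, q=180
→ (649, 180).  Check: 649²=421201, 13·180²=421200, difference 1.
k=2:  x_2 = 649·649+13·180·180 = 842401,  y_2 = 649·180+180·649 = 233640

649 180
842401 233640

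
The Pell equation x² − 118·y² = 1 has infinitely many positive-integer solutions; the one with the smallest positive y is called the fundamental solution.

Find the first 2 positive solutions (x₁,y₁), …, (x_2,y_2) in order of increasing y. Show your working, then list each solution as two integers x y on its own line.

√118 → a₀=10, period (1,6,3,2,10,2,3,6,1,20); ℓ=10 even so k=9
step 0: (10, 1)  from 10·(1,0) + (0,1)
…
step 2: (76, 7)  from 6·(11,1) + (10,1)
step 3: (239, 22)  from 3·(76,7) + (11,1)
step 4: (554, 51)  from 2·(239,22) + (76,7)
step 5: (5779, 532)  from 10·(554,51) + (239,22)
step 6: (12112, 1115)  from 2·(5779,532) + (554,51)
step 7: (42115, 3877)  from 3·(12112,1115) + (5779,532)
step 8: (264802, 24377)  from 6·(42115,3877) + (12112,1115)
step 9: (306917, 28254)  from 1·(264802,24377) + (42115,3877)
fundamental: x₁=306917, y₁=28254  (since 94198044889 − 118·798288516 = 1)
k=2:  x_2 = 306917·306917+118·28254·28254 = 188396089777,  y_2 = 306917·28254+28254·306917 = 17343265836

306917 28254
188396089777 17343265836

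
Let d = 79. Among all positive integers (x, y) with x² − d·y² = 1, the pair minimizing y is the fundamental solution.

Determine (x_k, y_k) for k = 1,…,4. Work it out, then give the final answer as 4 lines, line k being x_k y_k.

80 9
12799 1440
2047760 230391
327628801 36861120

√79 → a₀=8, period (1,7,1,16); ℓ=4 even so k=3
step 0: (8, 1)  from 8·(1,0) + (0,1)
…
step 2: (71, 8)  from 7·(9,1) + (8,1)
step 3: (80, 9)  from 1·(71,8) + (9,1)
fundamental: x₁=80, y₁=9  (since 6400 − 79·81 = 1)
k=2:  x_2 = 80·80+79·9·9 = 12799,  y_2 = 80·9+9·80 = 1440
k=3:  x_3 = 80·12799+79·9·1440 = 2047760,  y_3 = 80·1440+9·12799 = 230391
k=4:  x_4 = 80·2047760+79·9·230391 = 327628801,  y_4 = 80·230391+9·2047760 = 36861120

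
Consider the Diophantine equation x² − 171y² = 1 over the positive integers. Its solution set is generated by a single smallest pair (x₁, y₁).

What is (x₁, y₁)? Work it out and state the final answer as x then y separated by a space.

170 13

√171 = [13; 13,26, …], period ℓ=2 (even) → k=1
k=0  a_k=13  p_k/q_k = 13/1
k=1  a_k=13  p_k/q_k = 170/13
→ (170, 13).  Check: 170²=28900, 171·13²=28899, difference 1.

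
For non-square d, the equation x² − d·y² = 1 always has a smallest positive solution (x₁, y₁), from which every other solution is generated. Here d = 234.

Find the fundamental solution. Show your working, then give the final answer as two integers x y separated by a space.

d=234: √d = [15; 3,2,1,2,1,2,3,30] (ℓ=8, even), read p_7/q_7
k=0  a_k=15  p_k/q_k = 15/1
…
k=3  a_k=1  p_k/q_k = 153/10
…
k=6  a_k=2  p_k/q_k = 1545/101
k=7  a_k=3  p_k/q_k = 5201/340
fundamental: x₁=5201, y₁=340  (since 27050401 − 234·115600 = 1)

5201 340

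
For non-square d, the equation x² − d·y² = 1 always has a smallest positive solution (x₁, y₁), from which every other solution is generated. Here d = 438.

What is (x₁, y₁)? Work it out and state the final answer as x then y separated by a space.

√438 = [20; 1,12,1,40, …], period ℓ=4 (even) → k=3
k=0  a_k=20  p_k/q_k = 20/1
…
k=2  a_k=12  p_k/q_k = 272/13
k=3  a_k=1  p_k/q_k = 293/14
fundamental: x₁=293, y₁=14  (since 85849 − 438·196 = 1)

293 14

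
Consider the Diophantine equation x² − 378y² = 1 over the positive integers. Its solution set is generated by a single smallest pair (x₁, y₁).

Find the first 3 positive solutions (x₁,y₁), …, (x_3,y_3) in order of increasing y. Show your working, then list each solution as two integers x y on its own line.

√378 = [19; 2,3,1,4,1,3,2,38, …], period ℓ=8 (even) → k=7
step 0: (19, 1)  from 19·(1,0) + (0,1)
…
step 3: (175, 9)  from 1·(136,7) + (39,2)
step 4: (836, 43)  from 4·(175,9) + (136,7)
step 5: (1011, 52)  from 1·(836,43) + (175,9)
step 6: (3869, 199)  from 3·(1011,52) + (836,43)
step 7: (8749, 450)  from 2·(3869,199) + (1011,52)
→ (8749, 450).  Check: 8749²=76545001, 378·450²=76545000, difference 1.
(x_2, y_2) = (8749·8749 + 378·450·450, 8749·450 + 450·8749) = (153090001, 7874100)
(x_3, y_3) = (8749·153090001 + 378·450·7874100, 8749·7874100 + 450·153090001) = (2678768828749, 137781001350)

8749 450
153090001 7874100
2678768828749 137781001350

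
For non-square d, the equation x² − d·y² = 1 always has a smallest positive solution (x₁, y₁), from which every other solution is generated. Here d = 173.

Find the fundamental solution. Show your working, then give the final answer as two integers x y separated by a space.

2499849 190060

√173 = [13; 6,1,1,6,26, …], period ℓ=5 (odd) → k=9
i=0: a=13 ⇒ p=13, q=1
…
i=2: a=1 ⇒ p=92, q=7
i=3: a=1 ⇒ p=171, q=13
…
i=7: a=1 ⇒ p=205791, q=15646
i=8: a=1 ⇒ p=382343, q=29069
i=9: a=6 ⇒ p=2499849, q=190060
(x₁, y₁) = (2499849, 190060);  2499849² − 173·190060² = 1 ✓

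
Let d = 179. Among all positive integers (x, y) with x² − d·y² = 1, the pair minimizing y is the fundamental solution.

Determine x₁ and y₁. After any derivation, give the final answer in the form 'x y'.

√179 → a₀=13, period (2,1,1,1,3,…,1,2,26); ℓ=14 even so k=13
i=0: a=13 ⇒ p=13, q=1
…
i=5: a=3 ⇒ p=388, q=29
…
i=9: a=3 ⇒ p=438125, q=32747
i=10: a=1 ⇒ p=575167, q=42990
…
i=12: a=1 ⇒ p=1588459, q=118727
i=13: a=2 ⇒ p=4190210, q=313191
→ (4190210, 313191).  Check: 4190210²=17557859844100, 179·313191²=17557859844099, difference 1.

4190210 313191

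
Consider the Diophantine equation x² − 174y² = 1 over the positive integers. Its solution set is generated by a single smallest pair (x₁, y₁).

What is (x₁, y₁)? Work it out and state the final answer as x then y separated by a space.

1451 110

√174 = [13; 5,4,5,26, …], period ℓ=4 (even) → k=3
a_0=13:  p_0=13·1+0=13,  q_0=13·0+1=1
a_1=5:  p_1=5·13+1=66,  q_1=5·1+0=5
a_2=4:  p_2=4·66+13=277,  q_2=4·5+1=21
a_3=5:  p_3=5·277+66=1451,  q_3=5·21+5=110
fundamental: x₁=1451, y₁=110  (since 2105401 − 174·12100 = 1)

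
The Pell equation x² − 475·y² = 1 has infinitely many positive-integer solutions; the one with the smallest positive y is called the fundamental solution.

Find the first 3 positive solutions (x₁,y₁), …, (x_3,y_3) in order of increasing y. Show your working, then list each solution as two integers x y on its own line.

57799 2652
6681448801 306565896
772362118440199 35438404443156

[21; 1,3,1,6,2,6,1,3,1,42] for √475; ℓ=10 ⇒ convergent index 9
step 0: (21, 1)  from 21·(1,0) + (0,1)
…
step 7: (11878, 545)  from 1·(10287,472) + (1591,73)
step 8: (45921, 2107)  from 3·(11878,545) + (10287,472)
step 9: (57799, 2652)  from 1·(45921,2107) + (11878,545)
(x₁, y₁) = (57799, 2652);  57799² − 475·2652² = 1 ✓
(x_2, y_2) = (57799·57799 + 475·2652·2652, 57799·2652 + 2652·57799) = (6681448801, 306565896)
(x_3, y_3) = (57799·6681448801 + 475·2652·306565896, 57799·306565896 + 2652·6681448801) = (772362118440199, 35438404443156)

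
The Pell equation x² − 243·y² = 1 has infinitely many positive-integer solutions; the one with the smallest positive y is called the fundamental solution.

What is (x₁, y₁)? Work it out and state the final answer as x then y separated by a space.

d=243: √d = [15; 1,1,2,3,15,3,2,1,1,30] (ℓ=10, even), read p_9/q_9
k=0  a_k=15  p_k/q_k = 15/1
k=1  a_k=1  p_k/q_k = 16/1
k=2  a_k=1  p_k/q_k = 31/2
k=3  a_k=2  p_k/q_k = 78/5
k=4  a_k=3  p_k/q_k = 265/17
k=5  a_k=15  p_k/q_k = 4053/260
k=6  a_k=3  p_k/q_k = 12424/797
k=7  a_k=2  p_k/q_k = 28901/1854
k=8  a_k=1  p_k/q_k = 41325/2651
k=9  a_k=1  p_k/q_k = 70226/4505
(x₁, y₁) = (70226, 4505);  70226² − 243·4505² = 1 ✓

70226 4505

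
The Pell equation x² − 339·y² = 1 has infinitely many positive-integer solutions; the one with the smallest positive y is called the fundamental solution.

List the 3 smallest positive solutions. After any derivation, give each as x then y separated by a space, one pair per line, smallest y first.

√339 = [18; 2,2,2,1,17,1,2,2,2,36, …], period ℓ=10 (even) → k=9
i=0: a=18 ⇒ p=18, q=1
i=1: a=2 ⇒ p=37, q=2
…
i=8: a=2 ⇒ p=40359, q=2192
i=9: a=2 ⇒ p=97970, q=5321
(x₁, y₁) = (97970, 5321);  97970² − 339·5321² = 1 ✓
n=2: (97970,5321)∘(97970,5321) = (97970·97970+339·5321·5321, 97970·5321+5321·97970) = (19196241799,1042596740)
n=3: (19196241799,1042596740)∘(97970,5321) = (97970·19196241799+339·5321·1042596740, 97970·1042596740+5321·19196241799) = (3761311617998090,204286405230279)

97970 5321
19196241799 1042596740
3761311617998090 204286405230279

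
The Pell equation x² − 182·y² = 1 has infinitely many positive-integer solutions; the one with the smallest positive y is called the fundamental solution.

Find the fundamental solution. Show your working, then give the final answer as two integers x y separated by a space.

27 2

d=182: √d = [13; 2,26] (ℓ=2, even), read p_1/q_1
a_0=13:  p_0=13·1+0=13,  q_0=13·0+1=1
a_1=2:  p_1=2·13+1=27,  q_1=2·1+0=2
→ (27, 2).  Check: 27²=729, 182·2²=728, difference 1.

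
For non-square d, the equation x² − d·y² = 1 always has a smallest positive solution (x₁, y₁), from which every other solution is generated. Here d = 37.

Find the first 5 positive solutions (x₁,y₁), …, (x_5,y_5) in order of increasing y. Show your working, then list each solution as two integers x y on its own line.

73 12
10657 1752
1555849 255780
227143297 37342128
33161365513 5451694908

√37 = [6; 12, …], period ℓ=1 (odd) → k=1
i=0: a=6 ⇒ p=6, q=1
i=1: a=12 ⇒ p=73, q=12
(x₁, y₁) = (73, 12);  73² − 37·12² = 1 ✓
k=2:  x_2 = 73·73+37·12·12 = 10657,  y_2 = 73·12+12·73 = 1752
k=3:  x_3 = 73·10657+37·12·1752 = 1555849,  y_3 = 73·1752+12·10657 = 255780
k=4:  x_4 = 73·1555849+37·12·255780 = 227143297,  y_4 = 73·255780+12·1555849 = 37342128
k=5:  x_5 = 73·227143297+37·12·37342128 = 33161365513,  y_5 = 73·37342128+12·227143297 = 5451694908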